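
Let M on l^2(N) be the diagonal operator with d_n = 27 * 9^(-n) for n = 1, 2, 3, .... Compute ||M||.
||M|| = 3 (attained at n = 1)

For M diagonal, ||M|| = sup_n |d_n|. The sequence d_n = 27 * 9^(-n) is positive and strictly decreasing (ratio 9^(-1) < 1), so the supremum is d_1 = 27/9 = 3. Hence ||M|| = 3.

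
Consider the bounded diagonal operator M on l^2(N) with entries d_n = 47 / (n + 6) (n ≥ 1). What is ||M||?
||M|| = 47/7 (attained at n = 1)

For M diagonal, ||M|| = sup_n |d_n| = sup_n 47/(n + 6). This is positive and strictly decreasing in n, so the supremum is attained at n = 1: d_1 = 47/(1 + 6) = 47/7. Hence ||M|| = 47/7.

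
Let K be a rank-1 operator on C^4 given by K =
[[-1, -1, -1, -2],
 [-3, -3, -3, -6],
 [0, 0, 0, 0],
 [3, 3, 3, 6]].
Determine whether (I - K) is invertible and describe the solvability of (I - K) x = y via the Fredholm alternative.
(I - K) is invertible (det(I - K) = -1 ≠ 0), so for every y in C^4 the equation (I - K) x = y has a unique solution.

K has rank 1, so it is an outer product K = u v^T: every row of K is a multiple of one row vector. Reading off the entries, u = (1, 3, 0, -3) and v = (-1, -1, -1, -2) (row i of K equals u_i·v^T). A rank-one matrix u v^T satisfies K u = u (v·u) and kills the (3)-dimensional subspace v^⊥, so its characteristic polynomial is lambda^3 (lambda - v·u) with v·u = tr K = 2. Hence the eigenvalues of I - K are 1 (multiplicity 3) and 1 - (2) = -1, so det(I - K) = -1. (Direct check: I - K =
[[2, 1, 1, 2],
 [3, 4, 3, 6],
 [0, 0, 1, 0],
 [-3, -3, -3, -5]]
has determinant -1.) The finite-dimensional Fredholm alternative says: either (I - K) is invertible, or ker(I - K) ≠ {0} and then range(I - K) = ker((I - K)^*)^⊥, with dim ker(I - K) = dim ker((I - K)^*). Since det(I - K) ≠ 0, 1 is not an eigenvalue of K and ker(I - K) = {0}, so we are in the first case: for every y there is a unique x = (I - K)^(-1) y. Explicitly, by the Sherman–Morrison formula, (I - u v^T)^(-1) = I + u v^T/(1 - v·u), i.e. (I - K)^(-1) = I - K.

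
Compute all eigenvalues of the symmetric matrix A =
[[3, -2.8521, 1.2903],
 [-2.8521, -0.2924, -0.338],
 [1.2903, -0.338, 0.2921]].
sigma(A) ≈ {-2, 0, 5}

A is real symmetric, so its spectrum consists of real eigenvalues. Expanding the characteristic polynomial of the displayed matrix gives
  det(λ I - A) = p(λ) = λ^3 + (-3)λ^2 + (-10)λ + (0).
Solving p(λ) = 0 yields eigenvalues ≈ -2, 0, 5. (A is shown rounded to 4 decimals, so these recover the underlying integer eigenvalues to within that precision.)
Verification: the trace of A = 3 equals the sum of eigenvalues 3, and det(A) ≈ -0.0006 matches the eigenvalue product 0.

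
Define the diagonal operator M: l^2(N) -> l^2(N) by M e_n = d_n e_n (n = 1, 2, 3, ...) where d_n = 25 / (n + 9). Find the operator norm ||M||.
||M|| = 5/2 (attained at n = 1)

For M diagonal, ||M|| = sup_n |d_n| = sup_n 25/(n + 9). This is positive and strictly decreasing in n, so the supremum is attained at n = 1: d_1 = 25/(1 + 9) = 5/2. Hence ||M|| = 5/2.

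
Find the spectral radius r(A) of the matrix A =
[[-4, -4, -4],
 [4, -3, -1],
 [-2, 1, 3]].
r(A) ≈ 4.9173

The eigenvalues of A are the roots of its characteristic polynomial. With M = A (coefficients from the trace, the sum of principal 2x2 minors, and det A):
  p(λ) = det(λ I - M) = λ^3 + 4λ^2 - 80.
No integer candidate from the rational root theorem (±divisors of 80) is a root, so the roots are irrational. The cubic discriminant is Δ = -152320 < 0, so there is one real root and a complex-conjugate pair. p(3) = -17 and p(4) = 48 have opposite signs, so a root lies in (3, 4); Newton's method refines it to λ ≈ 3.3085. Dividing out (λ - (3.3085)) leaves approximately λ^2 + 7.3085λ + 24.1802. For λ^2 + 7.3085λ + 24.1802 the discriminant is -43.3065. It is negative, so the remaining roots are the complex-conjugate pair λ ≈ -3.6542 ± 3.2904i. Their product equals the constant term, so |λ|^2 ≈ 24.1802 and |λ| ≈ 4.9173.
Thus the eigenvalues (to 4 decimals) are 3.3085 (modulus 3.3085); -3.6542 ± 3.2904i (modulus 4.9173). The spectral radius is the largest modulus: r(A) ≈ 4.9173. (Cross-check: r(A) ≤ ||A||_2 ≈ 7.0901; equality holds whenever A is normal, though it can also hold for some non-normal A.)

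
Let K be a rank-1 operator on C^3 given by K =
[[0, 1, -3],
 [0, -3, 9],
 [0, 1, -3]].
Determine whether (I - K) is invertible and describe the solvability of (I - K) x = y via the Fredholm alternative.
(I - K) is invertible (det(I - K) = 7 ≠ 0), so for every y in C^3 the equation (I - K) x = y has a unique solution.

K has rank 1, so it is an outer product K = u v^T: every row of K is a multiple of one row vector. Reading off the entries, u = (1, -3, 1) and v = (0, 1, -3) (row i of K equals u_i·v^T). A rank-one matrix u v^T satisfies K u = u (v·u) and kills the (2)-dimensional subspace v^⊥, so its characteristic polynomial is lambda^2 (lambda - v·u) with v·u = tr K = -6. Hence the eigenvalues of I - K are 1 (multiplicity 2) and 1 - (-6) = 7, so det(I - K) = 7. (Direct check: I - K =
[[1, -1, 3],
 [0, 4, -9],
 [0, -1, 4]]
has determinant 7.) The finite-dimensional Fredholm alternative says: either (I - K) is invertible, or ker(I - K) ≠ {0} and then range(I - K) = ker((I - K)^*)^⊥, with dim ker(I - K) = dim ker((I - K)^*). Since det(I - K) ≠ 0, 1 is not an eigenvalue of K and ker(I - K) = {0}, so we are in the first case: for every y there is a unique x = (I - K)^(-1) y. Explicitly, by the Sherman–Morrison formula, (I - u v^T)^(-1) = I + u v^T/(1 - v·u), i.e. (I - K)^(-1) = I + K/(7).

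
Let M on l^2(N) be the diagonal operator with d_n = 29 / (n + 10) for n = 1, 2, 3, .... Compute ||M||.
||M|| = 29/11 (attained at n = 1)

For M diagonal, ||M|| = sup_n |d_n| = sup_n 29/(n + 10). This is positive and strictly decreasing in n, so the supremum is attained at n = 1: d_1 = 29/(1 + 10) = 29/11. Hence ||M|| = 29/11.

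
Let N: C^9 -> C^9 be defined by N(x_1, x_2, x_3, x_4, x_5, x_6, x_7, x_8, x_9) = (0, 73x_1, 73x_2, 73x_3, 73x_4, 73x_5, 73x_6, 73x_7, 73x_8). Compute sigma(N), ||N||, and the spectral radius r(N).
sigma(N) = {0}; ||N|| = 73; r(N) = 0. (N is nilpotent with N^9 = 0.)

On C^9, N is a strictly lower-triangular matrix with 73 on the subdiagonal and zeros elsewhere, so its characteristic polynomial is lambda^9 and every eigenvalue is 0: sigma(N) = {0}. For the operator norm, N e_i = 73e_{i+1} for i = 1, ..., 8 and N e_9 = 0, so the singular values of N are 73 (with multiplicity 8) and 0; hence ||N|| = 73. The spectral radius r(N) = max|lambda| = 0. Note ||N|| > r(N) — characteristic of non-normal nilpotent operators. Indeed N^9 = 0.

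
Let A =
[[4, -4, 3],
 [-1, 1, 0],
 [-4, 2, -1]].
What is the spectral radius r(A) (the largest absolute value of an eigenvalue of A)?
r(A) = 2

The eigenvalues of A are the roots of its characteristic polynomial. With M = A (coefficients from the trace, the sum of principal 2x2 minors, and det A):
  p(λ) = det(λ I - M) = λ^3 - 4λ^2 + 7λ - 6.
By the rational root theorem any rational root is an integer divisor of 6. Testing λ = 2: p(2) = 8 - 16 + 14 - 6 = 0, so λ = 2 is a root. Dividing out (λ - 2) leaves p(λ) = (λ - 2)(λ^2 - 2λ + 3). For λ^2 - 2λ + 3 the discriminant is -8. It is negative, so the roots are the complex-conjugate pair λ = 1 ± (sqrt(8)/2) i ≈ 1 ± 1.4142i. For a conjugate pair the product of the roots equals the constant term, so |λ|^2 = 3 and |λ| = sqrt(3) ≈ 1.7321.
Thus the eigenvalues (to 4 decimals) are 1 ± 1.4142i (modulus 1.7321); 2 (modulus 2). The spectral radius is the largest modulus: r(A) = 2. (Cross-check: r(A) ≤ ||A||_2 ≈ 7.8404; equality holds whenever A is normal, though it can also hold for some non-normal A.)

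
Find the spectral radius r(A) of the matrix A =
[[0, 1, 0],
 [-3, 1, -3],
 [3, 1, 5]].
r(A) = 3

The eigenvalues of A are the roots of its characteristic polynomial. With M = A (coefficients from the trace, the sum of principal 2x2 minors, and det A):
  p(λ) = det(λ I - M) = λ^3 - 6λ^2 + 11λ - 6.
By the rational root theorem any rational root is an integer divisor of 6. Testing λ = 3: p(3) = 27 - 54 + 33 - 6 = 0, so λ = 3 is a root. Dividing out (λ - 3) leaves p(λ) = (λ - 3)(λ^2 - 3λ + 2). For λ^2 - 3λ + 2 the discriminant is 1. It is a perfect square (1^2), so the roots are rational: λ = (3 ± 1)/2 = 2, 1.
Thus the eigenvalues (to 4 decimals) are 2 (modulus 2); 1 (modulus 1); 3 (modulus 3). The spectral radius is the largest modulus: r(A) = 3. (Cross-check: r(A) ≤ ||A||_2 ≈ 7.1661; equality holds whenever A is normal, though it can also hold for some non-normal A.)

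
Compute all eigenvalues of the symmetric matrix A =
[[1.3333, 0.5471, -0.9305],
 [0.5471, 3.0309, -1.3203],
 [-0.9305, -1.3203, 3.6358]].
sigma(A) ≈ {1, 2, 5}

A is real symmetric, so its spectrum consists of real eigenvalues. Expanding the characteristic polynomial of the displayed matrix gives
  det(λ I - A) = p(λ) = λ^3 + (-8)λ^2 + (17)λ + (-10).
Solving p(λ) = 0 yields eigenvalues ≈ 1, 2, 5. (A is shown rounded to 4 decimals, so these recover the underlying integer eigenvalues to within that precision.)
Verification: the trace of A = 8 equals the sum of eigenvalues 8, and det(A) ≈ 10.0002 matches the eigenvalue product 10.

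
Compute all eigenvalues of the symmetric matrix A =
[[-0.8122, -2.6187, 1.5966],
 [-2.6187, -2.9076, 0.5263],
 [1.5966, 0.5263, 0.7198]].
sigma(A) ≈ {-5, 0, 2}

A is real symmetric, so its spectrum consists of real eigenvalues. Expanding the characteristic polynomial of the displayed matrix gives
  det(λ I - A) = p(λ) = λ^3 + (3)λ^2 + (-10)λ + (0).
Solving p(λ) = 0 yields eigenvalues ≈ -5, 0, 2. (A is shown rounded to 4 decimals, so these recover the underlying integer eigenvalues to within that precision.)
Verification: the trace of A = -3 equals the sum of eigenvalues -3, and det(A) ≈ -0.0004 matches the eigenvalue product 0.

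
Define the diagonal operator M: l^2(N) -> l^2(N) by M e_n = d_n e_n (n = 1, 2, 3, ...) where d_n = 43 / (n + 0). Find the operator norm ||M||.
||M|| = 43 (attained at n = 1)

For M diagonal, ||M|| = sup_n |d_n| = sup_n 43/(n + 0). This is positive and strictly decreasing in n, so the supremum is attained at n = 1: d_1 = 43/(1 + 0) = 43. Hence ||M|| = 43.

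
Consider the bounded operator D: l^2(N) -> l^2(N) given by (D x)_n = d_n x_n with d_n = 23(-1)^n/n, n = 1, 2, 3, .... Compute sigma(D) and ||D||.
sigma(D) = {23(-1)^n/n : n ≥ 1} ∪ {0}; ||D|| = 23

A bounded diagonal operator on l^2 with diagonal entries d_n has spectrum equal to the closure of {d_n : n ≥ 1}: every d_n is an eigenvalue (with eigenvector e_n), so {d_n} ⊂ sigma(D); the spectrum is closed, so its closure is too; and for lambda not in the closure, (D - lambda I) has bounded inverse (the diagonal entries 1/(d_n - lambda) are bounded). For our sequence d_n = 23(-1)^n/n, n = 1, 2, 3, ...:
  - {d_n} = {23(-1)^n/n : n ≥ 1}; the only limit point is 0
  - closure = {23(-1)^n/n : n ≥ 1} ∪ {0}
For the norm: a diagonal operator has ||D|| = sup_n |d_n|. Here |d_n| = 23/n is decreasing, so sup_n |d_n| = |d_1| = 23. So ||D|| = 23.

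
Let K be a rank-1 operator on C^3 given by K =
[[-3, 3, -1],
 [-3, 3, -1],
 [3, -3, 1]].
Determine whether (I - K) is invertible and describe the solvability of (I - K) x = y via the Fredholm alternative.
(I - K) is singular (det(I - K) = 0, i.e. 1 ∈ sigma(K)). (I - K) x = y is solvable iff y ⊥ ker((I - K)^*) = span{(-3, 3, -1)}, i.e. iff -3y_1 + 3y_2 - y_3 = 0. When solvable, the solutions are x = y + c·(1, 1, -1), c arbitrary (ker(I - K) = span{(1, 1, -1)}, dimension 1).

K has rank 1, so it is an outer product K = u v^T: every row of K is a multiple of one row vector. Reading off the entries, u = (1, 1, -1) and v = (-3, 3, -1) (row i of K equals u_i·v^T). A rank-one matrix u v^T satisfies K u = u (v·u) and kills the (2)-dimensional subspace v^⊥, so its characteristic polynomial is lambda^2 (lambda - v·u) with v·u = tr K = 1. Hence the eigenvalues of I - K are 1 (multiplicity 2) and 1 - (1) = 0, so det(I - K) = 0. (Direct check: I - K =
[[4, -3, 1],
 [3, -2, 1],
 [-3, 3, 0]]
has determinant 0.) So 1 is an eigenvalue of K and (I - K) is not invertible. The finite-dimensional Fredholm alternative says: either (I - K) is invertible, or ker(I - K) ≠ {0} and then range(I - K) = ker((I - K)^*)^⊥, with dim ker(I - K) = dim ker((I - K)^*). We are in the second case, so we need both kernels. Kernel of I - K: (I - K) u = u - u (v·u) = u - u = 0, so ker(I - K) = span{u} = span{(1, 1, -1)} (it is exactly 1-dimensional because rank(I - K) = 2). Kernel of the adjoint: K is real, so (I - K)^* = I - K^T = I - v u^T, and (I - v u^T) v = v - v (u·v) = 0; hence ker((I - K)^*) = span{v} = span{(-3, 3, -1)}. Therefore (I - K) x = y is solvable iff <y, v> = 0, i.e. iff -3y_1 + 3y_2 - y_3 = 0. When this holds, K y = u (v·y) = 0, so (I - K) y = y and x = y is a particular solution; the full solution set is the line x = y + c·u = y + c·(1, 1, -1), c ∈ C.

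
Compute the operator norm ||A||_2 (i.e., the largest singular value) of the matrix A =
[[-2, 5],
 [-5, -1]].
||A||_2 = sqrt((55 + sqrt(109))/2) ≈ 5.7202 (= sqrt(largest eigenvalue of A^T A))

||A||_2 = sigma_max(A) = sqrt(lambda_max(A^T A)). Form the symmetric matrix M = A^T A =
[[29, -5],
 [-5, 26]].
Its characteristic polynomial (trace, determinant of M give the coefficients) is
  p(λ) = det(λ I - M) = λ^2 - 55λ + 729.
For λ^2 - 55λ + 729 the discriminant is 109. It is nonnegative but not a perfect square, so the roots are real and irrational: λ = (55 ± sqrt(109))/2 ≈ 32.7202, 22.2798.
So the eigenvalues of A^T A are ≈ 22.2798, 32.7202 (all ≥ 0, as they must be for A^T A). The largest is λ_max = (55 + sqrt(109))/2 ≈ 32.7202, hence ||A||_2 = sqrt(λ_max) = sqrt((55 + sqrt(109))/2) ≈ 5.7202.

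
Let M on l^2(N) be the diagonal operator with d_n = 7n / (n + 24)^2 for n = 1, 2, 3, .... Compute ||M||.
||M|| = 7/96 (attained at n = 24)

For M diagonal, ||M|| = sup_n |d_n|. Treat f(x) = 7x / (x + 24)^2 for real x > 0. By the quotient rule, f'(x) = 7(24 - x)/(x + 24)^3, which is positive for x < 24 and negative for x > 24. So f has a unique maximum at x = 24, and since 24 is a positive integer, the supremum over n ≥ 1 is attained at n = 24: d_24 = 7·24/(24 + 24)^2 = 7·24/2304 = 7/96. Hence ||M|| = 7/96.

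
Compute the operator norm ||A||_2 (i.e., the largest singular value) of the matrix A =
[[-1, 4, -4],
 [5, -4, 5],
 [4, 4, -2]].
||A||_2 ≈ 9.9015 (= sqrt(largest eigenvalue of A^T A))

||A||_2 = sigma_max(A) = sqrt(lambda_max(A^T A)). Form the symmetric matrix M = A^T A =
[[42, -8, 21],
 [-8, 48, -44],
 [21, -44, 45]].
Its characteristic polynomial (trace, sum of principal 2x2 minors, determinant of M give the coefficients) is
  p(λ) = det(λ I - M) = λ^3 - 135λ^2 + 3625λ - 144.
No integer candidate from the rational root theorem (±divisors of 144) is a root, so the roots are irrational. The cubic discriminant is Δ = 48799552253 > 0, so there are three distinct real roots. p(0) = -144 and p(1) = 3347 have opposite signs, so a root lies in (0, 1); Newton's method refines it to λ ≈ 0.0398. p(36) = 2052 and p(37) = -181 have opposite signs, so a root lies in (36, 37); Newton's method refines it to λ ≈ 36.9198. p(98) = -242 and p(99) = 5895 have opposite signs, so a root lies in (98, 99); Newton's method refines it to λ ≈ 98.0404. Check (Vieta): the three roots sum to 135, matching tr M = 135.
So the eigenvalues of A^T A are ≈ 0.0398, 36.9198, 98.0404 (all ≥ 0, as they must be for A^T A). The largest is λ_max ≈ 98.0404, hence ||A||_2 = sqrt(λ_max) ≈ 9.9015.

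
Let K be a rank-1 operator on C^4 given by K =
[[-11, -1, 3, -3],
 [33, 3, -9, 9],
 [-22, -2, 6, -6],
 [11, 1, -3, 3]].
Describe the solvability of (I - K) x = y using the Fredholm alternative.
(I - K) is singular (det(I - K) = 0, i.e. 1 ∈ sigma(K)). (I - K) x = y is solvable iff y ⊥ ker((I - K)^*) = span{(-11, -1, 3, -3)}, i.e. iff -11y_1 - y_2 + 3y_3 - 3y_4 = 0. When solvable, the solutions are x = y + c·(1, -3, 2, -1), c arbitrary (ker(I - K) = span{(1, -3, 2, -1)}, dimension 1).

K has rank 1, so it is an outer product K = u v^T: every row of K is a multiple of one row vector. Reading off the entries, u = (1, -3, 2, -1) and v = (-11, -1, 3, -3) (row i of K equals u_i·v^T). A rank-one matrix u v^T satisfies K u = u (v·u) and kills the (3)-dimensional subspace v^⊥, so its characteristic polynomial is lambda^3 (lambda - v·u) with v·u = tr K = 1. Hence the eigenvalues of I - K are 1 (multiplicity 3) and 1 - (1) = 0, so det(I - K) = 0. (Direct check: I - K =
[[12, 1, -3, 3],
 [-33, -2, 9, -9],
 [22, 2, -5, 6],
 [-11, -1, 3, -2]]
has determinant 0.) So 1 is an eigenvalue of K and (I - K) is not invertible. The finite-dimensional Fredholm alternative says: either (I - K) is invertible, or ker(I - K) ≠ {0} and then range(I - K) = ker((I - K)^*)^⊥, with dim ker(I - K) = dim ker((I - K)^*). We are in the second case, so we need both kernels. Kernel of I - K: (I - K) u = u - u (v·u) = u - u = 0, so ker(I - K) = span{u} = span{(1, -3, 2, -1)} (it is exactly 1-dimensional because rank(I - K) = 3). Kernel of the adjoint: K is real, so (I - K)^* = I - K^T = I - v u^T, and (I - v u^T) v = v - v (u·v) = 0; hence ker((I - K)^*) = span{v} = span{(-11, -1, 3, -3)}. Therefore (I - K) x = y is solvable iff <y, v> = 0, i.e. iff -11y_1 - y_2 + 3y_3 - 3y_4 = 0. When this holds, K y = u (v·y) = 0, so (I - K) y = y and x = y is a particular solution; the full solution set is the line x = y + c·u = y + c·(1, -3, 2, -1), c ∈ C.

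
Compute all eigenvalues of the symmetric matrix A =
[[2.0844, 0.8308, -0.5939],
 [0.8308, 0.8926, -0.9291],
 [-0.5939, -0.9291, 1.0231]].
sigma(A) ≈ {0, 1, 3}

A is real symmetric, so its spectrum consists of real eigenvalues. Expanding the characteristic polynomial of the displayed matrix gives
  det(λ I - A) = p(λ) = λ^3 + (-4)λ^2 + (3)λ + (0).
Solving p(λ) = 0 yields eigenvalues ≈ 0, 1, 3. (A is shown rounded to 4 decimals, so these recover the underlying integer eigenvalues to within that precision.)
Verification: the trace of A = 4 equals the sum of eigenvalues 4, and det(A) ≈ 0.0001 matches the eigenvalue product 0.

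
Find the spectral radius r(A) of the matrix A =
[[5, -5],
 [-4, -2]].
r(A) = (3 + sqrt(129))/2 ≈ 7.1789

The eigenvalues of A are the roots of its characteristic polynomial. With M = A (coefficients from the trace and determinant):
  p(λ) = det(λ I - M) = λ^2 - 3λ - 30.
For λ^2 - 3λ - 30 the discriminant is 129. It is nonnegative but not a perfect square, so the roots are real and irrational: λ = (3 ± sqrt(129))/2 ≈ 7.1789, -4.1789.
Thus the eigenvalues (to 4 decimals) are 7.1789 (modulus 7.1789); -4.1789 (modulus 4.1789). The spectral radius is the largest modulus: r(A) = (3 + sqrt(129))/2 ≈ 7.1789. (Cross-check: r(A) ≤ ||A||_2 ≈ 7.282; equality holds whenever A is normal, though it can also hold for some non-normal A.)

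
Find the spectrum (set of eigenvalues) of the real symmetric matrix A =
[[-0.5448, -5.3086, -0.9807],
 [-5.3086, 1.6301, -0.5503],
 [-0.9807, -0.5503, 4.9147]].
sigma(A) ≈ {-5, 5, 6}

A is real symmetric, so its spectrum consists of real eigenvalues. Expanding the characteristic polynomial of the displayed matrix gives
  det(λ I - A) = p(λ) = λ^3 + (-6)λ^2 + (-25)λ + (150).
Solving p(λ) = 0 yields eigenvalues ≈ -5, 5, 6. (A is shown rounded to 4 decimals, so these recover the underlying integer eigenvalues to within that precision.)
Verification: the trace of A = 6 equals the sum of eigenvalues 6, and det(A) ≈ -149.9996 matches the eigenvalue product -150.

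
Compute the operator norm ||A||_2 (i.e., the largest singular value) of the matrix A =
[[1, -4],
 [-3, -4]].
||A||_2 = sqrt((42 + sqrt(740))/2) ≈ 5.8823 (= sqrt(largest eigenvalue of A^T A))

||A||_2 = sigma_max(A) = sqrt(lambda_max(A^T A)). Form the symmetric matrix M = A^T A =
[[10, 8],
 [8, 32]].
Its characteristic polynomial (trace, determinant of M give the coefficients) is
  p(λ) = det(λ I - M) = λ^2 - 42λ + 256.
For λ^2 - 42λ + 256 the discriminant is 740. It is nonnegative but not a perfect square, so the roots are real and irrational: λ = (42 ± sqrt(740))/2 ≈ 34.6015, 7.3985.
So the eigenvalues of A^T A are ≈ 7.3985, 34.6015 (all ≥ 0, as they must be for A^T A). The largest is λ_max = (42 + sqrt(740))/2 ≈ 34.6015, hence ||A||_2 = sqrt(λ_max) = sqrt((42 + sqrt(740))/2) ≈ 5.8823.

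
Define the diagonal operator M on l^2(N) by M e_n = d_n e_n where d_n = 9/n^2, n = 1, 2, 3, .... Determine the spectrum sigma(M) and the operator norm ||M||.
sigma(M) = {9/n^2 : n ≥ 1} ∪ {0}; ||M|| = 9

A bounded diagonal operator on l^2 with diagonal entries d_n has spectrum equal to the closure of {d_n : n ≥ 1}: every d_n is an eigenvalue (with eigenvector e_n), so {d_n} ⊂ sigma(M); the spectrum is closed, so its closure is too; and for lambda not in the closure, (M - lambda I) has bounded inverse (the diagonal entries 1/(d_n - lambda) are bounded). For our sequence d_n = 9/n^2, n = 1, 2, 3, ...:
  - {d_n} = {9/n^2 : n ≥ 1}; the only limit point is 0
  - closure = {9/n^2 : n ≥ 1} ∪ {0}
For the norm: a diagonal operator has ||M|| = sup_n |d_n|. Here d_n = 9/n^2 is positive and decreasing, so sup_n |d_n| = d_1 = 9. So ||M|| = 9.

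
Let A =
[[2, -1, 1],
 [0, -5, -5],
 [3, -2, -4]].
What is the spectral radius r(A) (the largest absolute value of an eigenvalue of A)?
r(A) ≈ 7.581

The eigenvalues of A are the roots of its characteristic polynomial. With M = A (coefficients from the trace, the sum of principal 2x2 minors, and det A):
  p(λ) = det(λ I - M) = λ^3 + 7λ^2 - 11λ - 50.
No integer candidate from the rational root theorem (±divisors of 50) is a root, so the roots are irrational. The cubic discriminant is Δ = 81653 > 0, so there are three distinct real roots. p(-8) = -26 and p(-7) = 27 have opposite signs, so a root lies in (-8, -7); Newton's method refines it to λ ≈ -7.581. p(-3) = 19 and p(-2) = -8 have opposite signs, so a root lies in (-3, -2); Newton's method refines it to λ ≈ -2.294. p(2) = -36 and p(3) = 7 have opposite signs, so a root lies in (2, 3); Newton's method refines it to λ ≈ 2.875. Check (Vieta): the three roots sum to -7, matching tr M = -7.
Thus the eigenvalues (to 4 decimals) are -7.581 (modulus 7.581); -2.294 (modulus 2.294); 2.875 (modulus 2.875). The spectral radius is the largest modulus: r(A) ≈ 7.581. (Cross-check: r(A) ≤ ||A||_2 ≈ 8.4479; equality holds whenever A is normal, though it can also hold for some non-normal A.)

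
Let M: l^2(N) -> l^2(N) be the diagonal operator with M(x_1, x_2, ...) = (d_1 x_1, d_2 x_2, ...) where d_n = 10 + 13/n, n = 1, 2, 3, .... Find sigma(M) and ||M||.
sigma(M) = {10 + 13/n : n ≥ 1} ∪ {10}; ||M|| = 23

A bounded diagonal operator on l^2 with diagonal entries d_n has spectrum equal to the closure of {d_n : n ≥ 1}: every d_n is an eigenvalue (with eigenvector e_n), so {d_n} ⊂ sigma(M); the spectrum is closed, so its closure is too; and for lambda not in the closure, (M - lambda I) has bounded inverse (the diagonal entries 1/(d_n - lambda) are bounded). For our sequence d_n = 10 + 13/n, n = 1, 2, 3, ...:
  - {d_n} = {10 + 13/n : n ≥ 1}; the only limit point is 10
  - closure = {10 + 13/n : n ≥ 1} ∪ {10}
For the norm: a diagonal operator has ||M|| = sup_n |d_n|. Here d_n = 10 + 13/n is positive and decreasing, so sup_n |d_n| = d_1 = 10 + 13 = 23. So ||M|| = 23.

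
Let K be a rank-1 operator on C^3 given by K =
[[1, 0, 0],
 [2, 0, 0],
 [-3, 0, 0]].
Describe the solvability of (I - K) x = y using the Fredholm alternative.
(I - K) is singular (det(I - K) = 0, i.e. 1 ∈ sigma(K)). (I - K) x = y is solvable iff y ⊥ ker((I - K)^*) = span{(1, 0, 0)}, i.e. iff y_1 = 0. When solvable, the solutions are x = y + c·(1, 2, -3), c arbitrary (ker(I - K) = span{(1, 2, -3)}, dimension 1).

K has rank 1, so it is an outer product K = u v^T: every row of K is a multiple of one row vector. Reading off the entries, u = (1, 2, -3) and v = (1, 0, 0) (row i of K equals u_i·v^T). A rank-one matrix u v^T satisfies K u = u (v·u) and kills the (2)-dimensional subspace v^⊥, so its characteristic polynomial is lambda^2 (lambda - v·u) with v·u = tr K = 1. Hence the eigenvalues of I - K are 1 (multiplicity 2) and 1 - (1) = 0, so det(I - K) = 0. (Direct check: I - K =
[[0, 0, 0],
 [-2, 1, 0],
 [3, 0, 1]]
has determinant 0.) So 1 is an eigenvalue of K and (I - K) is not invertible. The finite-dimensional Fredholm alternative says: either (I - K) is invertible, or ker(I - K) ≠ {0} and then range(I - K) = ker((I - K)^*)^⊥, with dim ker(I - K) = dim ker((I - K)^*). We are in the second case, so we need both kernels. Kernel of I - K: (I - K) u = u - u (v·u) = u - u = 0, so ker(I - K) = span{u} = span{(1, 2, -3)} (it is exactly 1-dimensional because rank(I - K) = 2). Kernel of the adjoint: K is real, so (I - K)^* = I - K^T = I - v u^T, and (I - v u^T) v = v - v (u·v) = 0; hence ker((I - K)^*) = span{v} = span{(1, 0, 0)}. Therefore (I - K) x = y is solvable iff <y, v> = 0, i.e. iff y_1 = 0. When this holds, K y = u (v·y) = 0, so (I - K) y = y and x = y is a particular solution; the full solution set is the line x = y + c·u = y + c·(1, 2, -3), c ∈ C.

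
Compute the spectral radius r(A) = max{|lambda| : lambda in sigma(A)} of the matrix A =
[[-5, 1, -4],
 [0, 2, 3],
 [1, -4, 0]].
r(A) ≈ 4.2764

The eigenvalues of A are the roots of its characteristic polynomial. With M = A (coefficients from the trace, the sum of principal 2x2 minors, and det A):
  p(λ) = det(λ I - M) = λ^3 + 3λ^2 + 6λ + 49.
No integer candidate from the rational root theorem (±divisors of 49) is a root, so the roots are irrational. The cubic discriminant is Δ = -54783 < 0, so there is one real root and a complex-conjugate pair. p(-5) = -31 and p(-4) = 9 have opposite signs, so a root lies in (-5, -4); Newton's method refines it to λ ≈ -4.2764. Dividing out (λ - (-4.2764)) leaves approximately λ^2 - 1.2764λ + 11.4583. For λ^2 - 1.2764λ + 11.4583 the discriminant is -44.204. It is negative, so the remaining roots are the complex-conjugate pair λ ≈ 0.6382 ± 3.3243i. Their product equals the constant term, so |λ|^2 ≈ 11.4583 and |λ| ≈ 3.385.
Thus the eigenvalues (to 4 decimals) are -4.2764 (modulus 4.2764); 0.6382 ± 3.3243i (modulus 3.385). The spectral radius is the largest modulus: r(A) ≈ 4.2764. (Cross-check: r(A) ≤ ||A||_2 ≈ 6.8237; equality holds whenever A is normal, though it can also hold for some non-normal A.)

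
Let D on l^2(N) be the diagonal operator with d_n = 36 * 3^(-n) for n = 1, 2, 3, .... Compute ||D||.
||D|| = 12 (attained at n = 1)

For D diagonal, ||D|| = sup_n |d_n|. The sequence d_n = 36 * 3^(-n) is positive and strictly decreasing (ratio 3^(-1) < 1), so the supremum is d_1 = 36/3 = 12. Hence ||D|| = 12.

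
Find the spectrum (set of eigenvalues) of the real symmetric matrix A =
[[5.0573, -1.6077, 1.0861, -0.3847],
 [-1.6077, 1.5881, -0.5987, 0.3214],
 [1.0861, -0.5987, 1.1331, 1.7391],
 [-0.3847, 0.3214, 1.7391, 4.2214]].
sigma(A) ≈ {0, 1, 5, 6}

A is real symmetric, so its spectrum consists of real eigenvalues. Expanding the characteristic polynomial of the displayed matrix gives
  det(λ I - A) = p(λ) = λ^4 + (-12)λ^3 + (41)λ^2 + (-29.9976)λ + (0).
Solving p(λ) = 0 yields eigenvalues ≈ 0, 1, 5, 6. (A is shown rounded to 4 decimals, so these recover the underlying integer eigenvalues to within that precision.)
Verification: the trace of A = 12 equals the sum of eigenvalues 12, and det(A) ≈ -0.0010 matches the eigenvalue product 0.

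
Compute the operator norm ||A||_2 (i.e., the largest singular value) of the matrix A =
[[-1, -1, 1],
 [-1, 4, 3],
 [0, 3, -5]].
||A||_2 ≈ 6.061 (= sqrt(largest eigenvalue of A^T A))

||A||_2 = sigma_max(A) = sqrt(lambda_max(A^T A)). Form the symmetric matrix M = A^T A =
[[2, -3, -4],
 [-3, 26, -4],
 [-4, -4, 35]].
Its characteristic polynomial (trace, sum of principal 2x2 minors, determinant of M give the coefficients) is
  p(λ) = det(λ I - M) = λ^3 - 63λ^2 + 991λ - 961.
No integer candidate from the rational root theorem (±divisors of 961) is a root, so the roots are irrational. The cubic discriminant is Δ = 98760704 > 0, so there are three distinct real roots. p(1) = -32 and p(2) = 777 have opposite signs, so a root lies in (1, 2); Newton's method refines it to λ ≈ 1.037. p(25) = 64 and p(26) = -207 have opposite signs, so a root lies in (25, 26); Newton's method refines it to λ ≈ 25.2276. p(36) = -277 and p(37) = 112 have opposite signs, so a root lies in (36, 37); Newton's method refines it to λ ≈ 36.7355. Check (Vieta): the three roots sum to 63, matching tr M = 63.
So the eigenvalues of A^T A are ≈ 1.037, 25.2276, 36.7355 (all ≥ 0, as they must be for A^T A). The largest is λ_max ≈ 36.7355, hence ||A||_2 = sqrt(λ_max) ≈ 6.061.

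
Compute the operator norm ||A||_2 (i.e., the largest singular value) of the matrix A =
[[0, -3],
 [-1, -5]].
||A||_2 = sqrt((35 + sqrt(1189))/2) ≈ 5.8941 (= sqrt(largest eigenvalue of A^T A))

||A||_2 = sigma_max(A) = sqrt(lambda_max(A^T A)). Form the symmetric matrix M = A^T A =
[[1, 5],
 [5, 34]].
Its characteristic polynomial (trace, determinant of M give the coefficients) is
  p(λ) = det(λ I - M) = λ^2 - 35λ + 9.
For λ^2 - 35λ + 9 the discriminant is 1189. It is nonnegative but not a perfect square, so the roots are real and irrational: λ = (35 ± sqrt(1189))/2 ≈ 34.7409, 0.2591.
So the eigenvalues of A^T A are ≈ 0.2591, 34.7409 (all ≥ 0, as they must be for A^T A). The largest is λ_max = (35 + sqrt(1189))/2 ≈ 34.7409, hence ||A||_2 = sqrt(λ_max) = sqrt((35 + sqrt(1189))/2) ≈ 5.8941.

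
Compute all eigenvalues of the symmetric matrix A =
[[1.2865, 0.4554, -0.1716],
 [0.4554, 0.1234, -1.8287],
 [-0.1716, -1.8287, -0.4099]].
sigma(A) ≈ {-2, 1, 2}

A is real symmetric, so its spectrum consists of real eigenvalues. Expanding the characteristic polynomial of the displayed matrix gives
  det(λ I - A) = p(λ) = λ^3 + (-1)λ^2 + (-4)λ + (4).
Solving p(λ) = 0 yields eigenvalues ≈ -2, 1, 2. (A is shown rounded to 4 decimals, so these recover the underlying integer eigenvalues to within that precision.)
Verification: the trace of A = 1 equals the sum of eigenvalues 1, and det(A) ≈ -4.0001 matches the eigenvalue product -4.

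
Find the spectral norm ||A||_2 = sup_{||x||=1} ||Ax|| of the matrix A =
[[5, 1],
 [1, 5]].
||A||_2 = 6 (= sqrt(largest eigenvalue of A^T A))

||A||_2 = sigma_max(A) = sqrt(lambda_max(A^T A)). Form the symmetric matrix M = A^T A =
[[26, 10],
 [10, 26]].
Its characteristic polynomial (trace, determinant of M give the coefficients) is
  p(λ) = det(λ I - M) = λ^2 - 52λ + 576.
For λ^2 - 52λ + 576 the discriminant is 400. It is a perfect square (20^2), so the roots are rational: λ = (52 ± 20)/2 = 36, 16.
So the eigenvalues of A^T A are ≈ 16, 36 (all ≥ 0, as they must be for A^T A). The largest is λ_max = 36, hence ||A||_2 = sqrt(λ_max) = 6.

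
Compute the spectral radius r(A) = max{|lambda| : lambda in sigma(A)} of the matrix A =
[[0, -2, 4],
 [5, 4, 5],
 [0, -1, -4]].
r(A) = 4

The eigenvalues of A are the roots of its characteristic polynomial. With M = A (coefficients from the trace, the sum of principal 2x2 minors, and det A):
  p(λ) = det(λ I - M) = λ^3 - λ + 60.
By the rational root theorem any rational root is an integer divisor of 60. Testing λ = -4: p(-4) = -64 + 0 + 4 + 60 = 0, so λ = -4 is a root. Dividing out (λ + 4) leaves p(λ) = (λ + 4)(λ^2 - 4λ + 15). For λ^2 - 4λ + 15 the discriminant is -44. It is negative, so the roots are the complex-conjugate pair λ = 2 ± (sqrt(44)/2) i ≈ 2 ± 3.3166i. For a conjugate pair the product of the roots equals the constant term, so |λ|^2 = 15 and |λ| = sqrt(15) ≈ 3.873.
Thus the eigenvalues (to 4 decimals) are 2 ± 3.3166i (modulus 3.873); -4 (modulus 4). The spectral radius is the largest modulus: r(A) = 4. (Cross-check: r(A) ≤ ||A||_2 ≈ 8.9626; equality holds whenever A is normal, though it can also hold for some non-normal A.)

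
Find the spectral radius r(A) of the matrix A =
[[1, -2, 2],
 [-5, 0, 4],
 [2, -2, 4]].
r(A) ≈ 3.628

The eigenvalues of A are the roots of its characteristic polynomial. With M = A (coefficients from the trace, the sum of principal 2x2 minors, and det A):
  p(λ) = det(λ I - M) = λ^3 - 5λ^2 - 2λ + 28.
No integer candidate from the rational root theorem (±divisors of 28) is a root, so the roots are irrational. The cubic discriminant is Δ = -1996 < 0, so there is one real root and a complex-conjugate pair. p(-3) = -38 and p(-2) = 4 have opposite signs, so a root lies in (-3, -2); Newton's method refines it to λ ≈ -2.1273. Dividing out (λ - (-2.1273)) leaves approximately λ^2 - 7.1273λ + 13.1621. For λ^2 - 7.1273λ + 13.1621 the discriminant is -1.8497. It is negative, so the remaining roots are the complex-conjugate pair λ ≈ 3.5637 ± 0.68i. Their product equals the constant term, so |λ|^2 ≈ 13.1621 and |λ| ≈ 3.628.
Thus the eigenvalues (to 4 decimals) are -2.1273 (modulus 2.1273); 3.5637 ± 0.68i (modulus 3.628). The spectral radius is the largest modulus: r(A) ≈ 3.628. (Cross-check: r(A) ≤ ||A||_2 ≈ 6.6822; equality holds whenever A is normal, though it can also hold for some non-normal A.)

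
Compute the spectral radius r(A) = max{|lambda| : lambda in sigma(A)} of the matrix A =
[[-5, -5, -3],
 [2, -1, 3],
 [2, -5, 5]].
r(A) = sqrt(6) ≈ 2.4495

The eigenvalues of A are the roots of its characteristic polynomial. With M = A (coefficients from the trace, the sum of principal 2x2 minors, and det A):
  p(λ) = det(λ I - M) = λ^3 + λ^2 + 6λ + 6.
By the rational root theorem any rational root is an integer divisor of 6. Testing λ = -1: p(-1) = -1 + 1 - 6 + 6 = 0, so λ = -1 is a root. Dividing out (λ + 1) leaves p(λ) = (λ + 1)(λ^2 + 6). For λ^2 + 6 the discriminant is -24. It is negative, so the roots are the complex-conjugate pair λ = 0 ± (sqrt(24)/2) i ≈ 0 ± 2.4495i. For a conjugate pair the product of the roots equals the constant term, so |λ|^2 = 6 and |λ| = sqrt(6) ≈ 2.4495.
Thus the eigenvalues (to 4 decimals) are 0 ± 2.4495i (modulus 2.4495); -1 (modulus 1). The spectral radius is the largest modulus: r(A) = sqrt(6) ≈ 2.4495. (Cross-check: r(A) ≤ ||A||_2 ≈ 8.3405; equality holds whenever A is normal, though it can also hold for some non-normal A.)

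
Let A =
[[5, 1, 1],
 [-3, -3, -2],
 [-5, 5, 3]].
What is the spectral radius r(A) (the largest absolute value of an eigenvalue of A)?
r(A) ≈ 3.4352

The eigenvalues of A are the roots of its characteristic polynomial. With M = A (coefficients from the trace, the sum of principal 2x2 minors, and det A):
  p(λ) = det(λ I - M) = λ^3 - 5λ^2 + 9λ + 6.
No integer candidate from the rational root theorem (±divisors of 6) is a root, so the roots are irrational. The cubic discriminant is Δ = -3723 < 0, so there is one real root and a complex-conjugate pair. p(-1) = -9 and p(0) = 6 have opposite signs, so a root lies in (-1, 0); Newton's method refines it to λ ≈ -0.5084. Dividing out (λ - (-0.5084)) leaves approximately λ^2 - 5.5084λ + 11.8007. For λ^2 - 5.5084λ + 11.8007 the discriminant is -16.86. It is negative, so the remaining roots are the complex-conjugate pair λ ≈ 2.7542 ± 2.053i. Their product equals the constant term, so |λ|^2 ≈ 11.8007 and |λ| ≈ 3.4352.
Thus the eigenvalues (to 4 decimals) are -0.5084 (modulus 0.5084); 2.7542 ± 2.053i (modulus 3.4352). The spectral radius is the largest modulus: r(A) ≈ 3.4352. (Cross-check: r(A) ≤ ||A||_2 ≈ 8.1555; equality holds whenever A is normal, though it can also hold for some non-normal A.)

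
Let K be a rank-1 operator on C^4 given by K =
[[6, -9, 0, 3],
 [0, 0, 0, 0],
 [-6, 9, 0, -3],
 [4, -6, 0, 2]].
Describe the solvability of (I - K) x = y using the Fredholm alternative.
(I - K) is invertible (det(I - K) = -7 ≠ 0), so for every y in C^4 the equation (I - K) x = y has a unique solution.

K has rank 1, so it is an outer product K = u v^T: every row of K is a multiple of one row vector. Reading off the entries, u = (3, 0, -3, 2) and v = (2, -3, 0, 1) (row i of K equals u_i·v^T). A rank-one matrix u v^T satisfies K u = u (v·u) and kills the (3)-dimensional subspace v^⊥, so its characteristic polynomial is lambda^3 (lambda - v·u) with v·u = tr K = 8. Hence the eigenvalues of I - K are 1 (multiplicity 3) and 1 - (8) = -7, so det(I - K) = -7. (Direct check: I - K =
[[-5, 9, 0, -3],
 [0, 1, 0, 0],
 [6, -9, 1, 3],
 [-4, 6, 0, -1]]
has determinant -7.) The finite-dimensional Fredholm alternative says: either (I - K) is invertible, or ker(I - K) ≠ {0} and then range(I - K) = ker((I - K)^*)^⊥, with dim ker(I - K) = dim ker((I - K)^*). Since det(I - K) ≠ 0, 1 is not an eigenvalue of K and ker(I - K) = {0}, so we are in the first case: for every y there is a unique x = (I - K)^(-1) y. Explicitly, by the Sherman–Morrison formula, (I - u v^T)^(-1) = I + u v^T/(1 - v·u), i.e. (I - K)^(-1) = I + K/(-7).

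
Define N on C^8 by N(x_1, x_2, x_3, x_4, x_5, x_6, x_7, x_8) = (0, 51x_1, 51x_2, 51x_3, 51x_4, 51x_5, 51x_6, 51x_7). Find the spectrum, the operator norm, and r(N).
sigma(N) = {0}; ||N|| = 51; r(N) = 0. (N is nilpotent with N^8 = 0.)

On C^8, N is a strictly lower-triangular matrix with 51 on the subdiagonal and zeros elsewhere, so its characteristic polynomial is lambda^8 and every eigenvalue is 0: sigma(N) = {0}. For the operator norm, N e_i = 51e_{i+1} for i = 1, ..., 7 and N e_8 = 0, so the singular values of N are 51 (with multiplicity 7) and 0; hence ||N|| = 51. The spectral radius r(N) = max|lambda| = 0. Note ||N|| > r(N) — characteristic of non-normal nilpotent operators. Indeed N^8 = 0.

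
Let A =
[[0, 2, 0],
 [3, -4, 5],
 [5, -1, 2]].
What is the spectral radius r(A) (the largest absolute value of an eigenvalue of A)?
r(A) ≈ 3.5501

The eigenvalues of A are the roots of its characteristic polynomial. With M = A (coefficients from the trace, the sum of principal 2x2 minors, and det A):
  p(λ) = det(λ I - M) = λ^3 + 2λ^2 - 9λ - 38.
No integer candidate from the rational root theorem (±divisors of 38) is a root, so the roots are irrational. The cubic discriminant is Δ = -22220 < 0, so there is one real root and a complex-conjugate pair. p(3) = -20 and p(4) = 22 have opposite signs, so a root lies in (3, 4); Newton's method refines it to λ ≈ 3.5501. Dividing out (λ - (3.5501)) leaves approximately λ^2 + 5.5501λ + 10.7038. For λ^2 + 5.5501λ + 10.7038 the discriminant is -12.0111. It is negative, so the remaining roots are the complex-conjugate pair λ ≈ -2.7751 ± 1.7329i. Their product equals the constant term, so |λ|^2 ≈ 10.7038 and |λ| ≈ 3.2717.
Thus the eigenvalues (to 4 decimals) are 3.5501 (modulus 3.5501); -2.7751 ± 1.7329i (modulus 3.2717). The spectral radius is the largest modulus: r(A) ≈ 3.5501. (Cross-check: r(A) ≤ ||A||_2 ≈ 8.4587; equality holds whenever A is normal, though it can also hold for some non-normal A.)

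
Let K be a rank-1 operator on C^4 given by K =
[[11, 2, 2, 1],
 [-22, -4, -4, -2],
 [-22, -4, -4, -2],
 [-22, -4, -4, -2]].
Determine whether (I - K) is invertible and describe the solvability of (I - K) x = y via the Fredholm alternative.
(I - K) is singular (det(I - K) = 0, i.e. 1 ∈ sigma(K)). (I - K) x = y is solvable iff y ⊥ ker((I - K)^*) = span{(11, 2, 2, 1)}, i.e. iff 11y_1 + 2y_2 + 2y_3 + y_4 = 0. When solvable, the solutions are x = y + c·(1, -2, -2, -2), c arbitrary (ker(I - K) = span{(1, -2, -2, -2)}, dimension 1).

K has rank 1, so it is an outer product K = u v^T: every row of K is a multiple of one row vector. Reading off the entries, u = (1, -2, -2, -2) and v = (11, 2, 2, 1) (row i of K equals u_i·v^T). A rank-one matrix u v^T satisfies K u = u (v·u) and kills the (3)-dimensional subspace v^⊥, so its characteristic polynomial is lambda^3 (lambda - v·u) with v·u = tr K = 1. Hence the eigenvalues of I - K are 1 (multiplicity 3) and 1 - (1) = 0, so det(I - K) = 0. (Direct check: I - K =
[[-10, -2, -2, -1],
 [22, 5, 4, 2],
 [22, 4, 5, 2],
 [22, 4, 4, 3]]
has determinant 0.) So 1 is an eigenvalue of K and (I - K) is not invertible. The finite-dimensional Fredholm alternative says: either (I - K) is invertible, or ker(I - K) ≠ {0} and then range(I - K) = ker((I - K)^*)^⊥, with dim ker(I - K) = dim ker((I - K)^*). We are in the second case, so we need both kernels. Kernel of I - K: (I - K) u = u - u (v·u) = u - u = 0, so ker(I - K) = span{u} = span{(1, -2, -2, -2)} (it is exactly 1-dimensional because rank(I - K) = 3). Kernel of the adjoint: K is real, so (I - K)^* = I - K^T = I - v u^T, and (I - v u^T) v = v - v (u·v) = 0; hence ker((I - K)^*) = span{v} = span{(11, 2, 2, 1)}. Therefore (I - K) x = y is solvable iff <y, v> = 0, i.e. iff 11y_1 + 2y_2 + 2y_3 + y_4 = 0. When this holds, K y = u (v·y) = 0, so (I - K) y = y and x = y is a particular solution; the full solution set is the line x = y + c·u = y + c·(1, -2, -2, -2), c ∈ C.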